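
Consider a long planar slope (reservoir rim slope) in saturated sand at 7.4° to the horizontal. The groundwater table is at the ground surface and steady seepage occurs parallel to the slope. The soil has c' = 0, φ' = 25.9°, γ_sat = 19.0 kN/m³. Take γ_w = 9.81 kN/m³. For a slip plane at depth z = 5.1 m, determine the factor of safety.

FS = 1.81

With seepage parallel to the slope and the water table at the surface, the effective normal stress on the slip plane uses the buoyant unit weight γ' = γ_sat − γ_w while the driving shear stress uses γ_sat:
FS = [c' + γ' z cos²β tanφ'] / [γ_sat z sinβ cosβ]
(For c' = 0 this reduces to FS = (γ'/γ_sat)·tanφ'/tanβ.)
γ' = 19.0 − 9.81 = 9.19 kN/m³
Numerator = 0.0 + 9.19·5.1·cos²7.4°·tan25.9° = 0.0 + 9.19·5.1·0.9834·0.4856 = 22.381 kPa
Denominator = 19.0·5.1·sin7.4°·cos7.4° = 19.0·5.1·0.1288·0.9917 = 12.376 kPa
FS = 22.381 / 12.376 = 1.808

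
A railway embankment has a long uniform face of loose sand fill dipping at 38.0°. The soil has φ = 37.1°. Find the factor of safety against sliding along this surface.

FS = 0.97

For a dry cohesionless infinite slope the factor of safety is FS = tanφ / tanβ.
FS = tan37.1° / tan38.0° = 0.7563 / 0.7813 = 0.968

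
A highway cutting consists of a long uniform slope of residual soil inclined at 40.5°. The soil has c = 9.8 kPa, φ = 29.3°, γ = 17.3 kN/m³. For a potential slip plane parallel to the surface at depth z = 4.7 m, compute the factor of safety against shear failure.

FS = 0.90

For an infinite slope with a slip plane parallel to the surface (no pore pressure): FS = [c + γz cos²β tanφ] / [γz sinβ cosβ].
γz = 17.3·4.7 = 81.31 kN/m²
Numerator = 9.8 + 81.31·cos²40.5°·tan29.3° = 9.8 + 81.31·0.5782·0.5612 = 36.183 kPa
Denominator = 81.31·sin40.5°·cos40.5° = 81.31·0.6494·0.7604 = 40.154 kPa
FS = 36.183 / 40.154 = 0.901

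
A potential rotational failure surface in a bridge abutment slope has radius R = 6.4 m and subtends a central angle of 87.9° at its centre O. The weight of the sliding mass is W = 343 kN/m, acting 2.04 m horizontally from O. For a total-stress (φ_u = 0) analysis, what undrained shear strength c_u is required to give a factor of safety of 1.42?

FS = c_u·L_a·R / (W·d), so c_u = FS·W·d / (L_a·R).
Arc length L_a = R·θ = 6.4·(87.9°·π/180) = 6.4·1.5341 = 9.82 m
c_u = 1.42·343·2.04 / (9.82·6.4) = 993.6 / 62.84 = 15.81 kPa

c_u = 15.8 kPa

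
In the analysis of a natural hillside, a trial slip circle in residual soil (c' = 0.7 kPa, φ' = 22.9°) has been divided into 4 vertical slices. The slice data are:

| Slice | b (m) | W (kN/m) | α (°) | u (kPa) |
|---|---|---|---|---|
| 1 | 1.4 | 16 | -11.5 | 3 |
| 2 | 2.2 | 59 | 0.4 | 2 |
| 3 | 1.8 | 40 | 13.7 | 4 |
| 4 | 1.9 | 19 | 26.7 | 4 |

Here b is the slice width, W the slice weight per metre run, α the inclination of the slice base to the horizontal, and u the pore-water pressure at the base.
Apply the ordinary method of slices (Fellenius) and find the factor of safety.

FS = 3.29

Ordinary method of slices: FS = Σ[c'·Δl_i + (W_i cosα_i − u_i·Δl_i)·tanφ'] / Σ W_i sinα_i, with Δl_i = b_i / cosα_i.
Slice 1: Δl = 1.4/cos(-11.5°) = 1.429 m; N'_1 = 16·cos(-11.5°) − 3·1.429 = 11.4; c'Δl = 1.00; W sinα = -3.2
Slice 2: Δl = 2.2/cos0.4° = 2.200 m; N'_2 = 59·cos0.4° − 2·2.200 = 54.6; c'Δl = 1.54; W sinα = 0.4
Slice 3: Δl = 1.8/cos13.7° = 1.853 m; N'_3 = 40·cos13.7° − 4·1.853 = 31.5; c'Δl = 1.30; W sinα = 9.5
Slice 4: Δl = 1.9/cos26.7° = 2.127 m; N'_4 = 19·cos26.7° − 4·2.127 = 8.5; c'Δl = 1.49; W sinα = 8.5
Σc'Δl = 5.3 kN/m; ΣN' = 105.9 kN/m; ΣW sinα = 15.2 kN/m
Resisting = 5.3 + 105.9·tan22.9° = 5.3 + 44.7 = 50.1 kN/m
FS = 50.1 / 15.2 = 3.287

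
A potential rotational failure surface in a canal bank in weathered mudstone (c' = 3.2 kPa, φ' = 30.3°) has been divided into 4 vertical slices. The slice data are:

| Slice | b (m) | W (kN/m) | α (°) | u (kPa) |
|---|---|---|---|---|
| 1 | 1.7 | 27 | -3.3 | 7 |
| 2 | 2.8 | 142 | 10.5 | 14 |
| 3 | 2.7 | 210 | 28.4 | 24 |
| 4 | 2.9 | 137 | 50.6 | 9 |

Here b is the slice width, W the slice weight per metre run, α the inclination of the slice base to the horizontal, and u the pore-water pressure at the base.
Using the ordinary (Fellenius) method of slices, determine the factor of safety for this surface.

Ordinary method of slices: FS = Σ[c'·Δl_i + (W_i cosα_i − u_i·Δl_i)·tanφ'] / Σ W_i sinα_i, with Δl_i = b_i / cosα_i.
Slice 1: Δl = 1.7/cos(-3.3°) = 1.703 m; N'_1 = 27·cos(-3.3°) − 7·1.703 = 15.0; c'Δl = 5.45; W sinα = -1.6
Slice 2: Δl = 2.8/cos10.5° = 2.848 m; N'_2 = 142·cos10.5° − 14·2.848 = 99.8; c'Δl = 9.11; W sinα = 25.9
Slice 3: Δl = 2.7/cos28.4° = 3.069 m; N'_3 = 210·cos28.4° − 24·3.069 = 111.1; c'Δl = 9.82; W sinα = 99.9
Slice 4: Δl = 2.9/cos50.6° = 4.569 m; N'_4 = 137·cos50.6° − 9·4.569 = 45.8; c'Δl = 14.62; W sinα = 105.9
Σc'Δl = 39.0 kN/m; ΣN' = 271.7 kN/m; ΣW sinα = 230.1 kN/m
Resisting = 39.0 + 271.7·tan30.3° = 39.0 + 158.8 = 197.8 kN/m
FS = 197.8 / 230.1 = 0.860

FS = 0.86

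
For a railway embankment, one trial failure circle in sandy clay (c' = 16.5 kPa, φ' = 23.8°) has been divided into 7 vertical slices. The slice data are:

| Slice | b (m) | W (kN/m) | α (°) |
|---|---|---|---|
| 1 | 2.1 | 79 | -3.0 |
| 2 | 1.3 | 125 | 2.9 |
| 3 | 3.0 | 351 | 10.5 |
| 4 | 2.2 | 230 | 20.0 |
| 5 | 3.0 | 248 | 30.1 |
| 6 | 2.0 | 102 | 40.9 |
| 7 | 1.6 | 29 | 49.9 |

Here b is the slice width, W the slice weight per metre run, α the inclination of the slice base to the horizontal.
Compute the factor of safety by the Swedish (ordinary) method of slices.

FS = 2.13

Ordinary method of slices: FS = Σ[c'·Δl_i + (W_i cosα_i)·tanφ'] / Σ W_i sinα_i, with Δl_i = b_i / cosα_i.
Slice 1: Δl = 2.1/cos(-3.0°) = 2.103 m; N'_1 = 79·cos(-3.0°) = 78.9; c'Δl = 34.70; W sinα = -4.1
Slice 2: Δl = 1.3/cos2.9° = 1.302 m; N'_2 = 125·cos2.9° = 124.8; c'Δl = 21.48; W sinα = 6.3
Slice 3: Δl = 3.0/cos10.5° = 3.051 m; N'_3 = 351·cos10.5° = 345.1; c'Δl = 50.34; W sinα = 64.0
Slice 4: Δl = 2.2/cos20.0° = 2.341 m; N'_4 = 230·cos20.0° = 216.1; c'Δl = 38.63; W sinα = 78.7
Slice 5: Δl = 3.0/cos30.1° = 3.468 m; N'_5 = 248·cos30.1° = 214.6; c'Δl = 57.22; W sinα = 124.4
Slice 6: Δl = 2.0/cos40.9° = 2.646 m; N'_6 = 102·cos40.9° = 77.1; c'Δl = 43.66; W sinα = 66.8
Slice 7: Δl = 1.6/cos49.9° = 2.484 m; N'_7 = 29·cos49.9° = 18.7; c'Δl = 40.99; W sinα = 22.2
Σc'Δl = 287.0 kN/m; ΣN' = 1075.3 kN/m; ΣW sinα = 358.2 kN/m
Resisting = 287.0 + 1075.3·tan23.8° = 287.0 + 474.3 = 761.3 kN/m
FS = 761.3 / 358.2 = 2.126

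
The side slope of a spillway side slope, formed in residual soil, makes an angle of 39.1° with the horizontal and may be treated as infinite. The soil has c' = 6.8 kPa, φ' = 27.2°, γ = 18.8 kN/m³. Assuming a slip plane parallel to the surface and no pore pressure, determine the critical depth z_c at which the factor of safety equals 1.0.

z_c = 2.01 m

Setting FS = 1.00 in FS = [c' + γz cos²β tanφ'] / [γz sinβ cosβ] and solving for z:
z = c' / [γ cosβ (FS·sinβ − cosβ·tanφ')]
  = 6.8 / [18.8·cos39.1°·(1.00·sin39.1° − cos39.1°·tan27.2°)]
  = 6.8 / [18.8·0.7760·(1.00·0.6307 − 0.7760·0.5139)]
  = 6.8 / 3.3825 = 2.010 m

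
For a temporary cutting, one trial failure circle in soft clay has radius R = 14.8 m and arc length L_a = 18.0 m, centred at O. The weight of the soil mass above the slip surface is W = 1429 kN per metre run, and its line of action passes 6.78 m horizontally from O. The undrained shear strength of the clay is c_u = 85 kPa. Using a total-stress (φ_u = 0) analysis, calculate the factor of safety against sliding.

Taking moments about the centre O, the resisting moment is provided by the undrained shear strength acting along the arc:
M_R = c_u·L_a·R = 85·18.00·14.8 = 22644.0 kN·m/m
M_D = W·d = 1429·6.78 = 9688.6 kN·m/m
FS = M_R / M_D = 22644.0 / 9688.6 = 2.337

FS = 2.34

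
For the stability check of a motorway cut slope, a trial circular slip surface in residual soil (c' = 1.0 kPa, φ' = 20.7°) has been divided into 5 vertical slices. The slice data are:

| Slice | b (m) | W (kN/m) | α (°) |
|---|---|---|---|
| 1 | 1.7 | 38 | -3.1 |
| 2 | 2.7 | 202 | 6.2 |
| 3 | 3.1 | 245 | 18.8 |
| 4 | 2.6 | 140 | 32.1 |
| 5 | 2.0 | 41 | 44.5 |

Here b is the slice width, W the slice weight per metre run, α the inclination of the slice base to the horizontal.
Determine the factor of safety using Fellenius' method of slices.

Ordinary method of slices: FS = Σ[c'·Δl_i + (W_i cosα_i)·tanφ'] / Σ W_i sinα_i, with Δl_i = b_i / cosα_i.
Slice 1: Δl = 1.7/cos(-3.1°) = 1.702 m; N'_1 = 38·cos(-3.1°) = 37.9; c'Δl = 1.70; W sinα = -2.1
Slice 2: Δl = 2.7/cos6.2° = 2.716 m; N'_2 = 202·cos6.2° = 200.8; c'Δl = 2.72; W sinα = 21.8
Slice 3: Δl = 3.1/cos18.8° = 3.275 m; N'_3 = 245·cos18.8° = 231.9; c'Δl = 3.27; W sinα = 79.0
Slice 4: Δl = 2.6/cos32.1° = 3.069 m; N'_4 = 140·cos32.1° = 118.6; c'Δl = 3.07; W sinα = 74.4
Slice 5: Δl = 2.0/cos44.5° = 2.804 m; N'_5 = 41·cos44.5° = 29.2; c'Δl = 2.80; W sinα = 28.7
Σc'Δl = 13.6 kN/m; ΣN' = 618.5 kN/m; ΣW sinα = 201.8 kN/m
Resisting = 13.6 + 618.5·tan20.7° = 13.6 + 233.7 = 247.3 kN/m
FS = 247.3 / 201.8 = 1.225

FS = 1.23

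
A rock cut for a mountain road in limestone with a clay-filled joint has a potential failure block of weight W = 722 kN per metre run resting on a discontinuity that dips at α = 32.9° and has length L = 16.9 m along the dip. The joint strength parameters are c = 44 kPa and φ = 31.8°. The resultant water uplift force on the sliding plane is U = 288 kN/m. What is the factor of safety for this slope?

Resolving the block weight along and normal to the plane and applying the Mohr–Coulomb strength on the joint:
N' = W cosα − U = 722·cos32.9° − 288 = 318.2 kN/m
Driving force T = W sinα = 722·sin32.9° = 392.2 kN/m
Resisting force R = c·L + N'·tanφ = 44·16.9 + 318.2·tan31.8° = 743.6 + 197.3 = 940.9 kN/m
FS = R / T = 940.9 / 392.2 = 2.399

FS = 2.40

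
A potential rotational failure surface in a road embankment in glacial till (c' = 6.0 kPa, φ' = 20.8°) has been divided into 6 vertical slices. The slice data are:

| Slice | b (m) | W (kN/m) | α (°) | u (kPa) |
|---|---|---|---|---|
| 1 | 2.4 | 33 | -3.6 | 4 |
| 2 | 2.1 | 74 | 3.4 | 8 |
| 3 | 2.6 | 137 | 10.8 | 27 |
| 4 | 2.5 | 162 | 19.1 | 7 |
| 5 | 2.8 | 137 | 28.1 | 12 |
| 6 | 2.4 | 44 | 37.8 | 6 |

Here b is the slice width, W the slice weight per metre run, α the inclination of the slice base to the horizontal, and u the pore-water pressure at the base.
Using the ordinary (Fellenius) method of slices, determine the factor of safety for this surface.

FS = 1.39

Ordinary method of slices: FS = Σ[c'·Δl_i + (W_i cosα_i − u_i·Δl_i)·tanφ'] / Σ W_i sinα_i, with Δl_i = b_i / cosα_i.
Slice 1: Δl = 2.4/cos(-3.6°) = 2.405 m; N'_1 = 33·cos(-3.6°) − 4·2.405 = 23.3; c'Δl = 14.43; W sinα = -2.1
Slice 2: Δl = 2.1/cos3.4° = 2.104 m; N'_2 = 74·cos3.4° − 8·2.104 = 57.0; c'Δl = 12.62; W sinα = 4.4
Slice 3: Δl = 2.6/cos10.8° = 2.647 m; N'_3 = 137·cos10.8° − 27·2.647 = 63.1; c'Δl = 15.88; W sinα = 25.7
Slice 4: Δl = 2.5/cos19.1° = 2.646 m; N'_4 = 162·cos19.1° − 7·2.646 = 134.6; c'Δl = 15.87; W sinα = 53.0
Slice 5: Δl = 2.8/cos28.1° = 3.174 m; N'_5 = 137·cos28.1° − 12·3.174 = 82.8; c'Δl = 19.04; W sinα = 64.5
Slice 6: Δl = 2.4/cos37.8° = 3.037 m; N'_6 = 44·cos37.8° − 6·3.037 = 16.5; c'Δl = 18.22; W sinα = 27.0
Σc'Δl = 96.1 kN/m; ΣN' = 377.3 kN/m; ΣW sinα = 172.5 kN/m
Resisting = 96.1 + 377.3·tan20.8° = 96.1 + 143.3 = 239.4 kN/m
FS = 239.4 / 172.5 = 1.388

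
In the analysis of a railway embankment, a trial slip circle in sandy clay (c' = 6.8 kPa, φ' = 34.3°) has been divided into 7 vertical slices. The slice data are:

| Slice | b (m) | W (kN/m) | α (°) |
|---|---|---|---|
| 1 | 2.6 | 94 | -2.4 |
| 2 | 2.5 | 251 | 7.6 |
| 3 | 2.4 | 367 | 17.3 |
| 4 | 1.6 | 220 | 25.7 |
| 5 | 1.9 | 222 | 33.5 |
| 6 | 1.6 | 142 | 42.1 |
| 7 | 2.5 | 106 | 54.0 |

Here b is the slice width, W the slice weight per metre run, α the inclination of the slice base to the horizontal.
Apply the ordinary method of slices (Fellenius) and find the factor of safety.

Ordinary method of slices: FS = Σ[c'·Δl_i + (W_i cosα_i)·tanφ'] / Σ W_i sinα_i, with Δl_i = b_i / cosα_i.
Slice 1: Δl = 2.6/cos(-2.4°) = 2.602 m; N'_1 = 94·cos(-2.4°) = 93.9; c'Δl = 17.70; W sinα = -3.9
Slice 2: Δl = 2.5/cos7.6° = 2.522 m; N'_2 = 251·cos7.6° = 248.8; c'Δl = 17.15; W sinα = 33.2
Slice 3: Δl = 2.4/cos17.3° = 2.514 m; N'_3 = 367·cos17.3° = 350.4; c'Δl = 17.09; W sinα = 109.1
Slice 4: Δl = 1.6/cos25.7° = 1.776 m; N'_4 = 220·cos25.7° = 198.2; c'Δl = 12.07; W sinα = 95.4
Slice 5: Δl = 1.9/cos33.5° = 2.278 m; N'_5 = 222·cos33.5° = 185.1; c'Δl = 15.49; W sinα = 122.5
Slice 6: Δl = 1.6/cos42.1° = 2.156 m; N'_6 = 142·cos42.1° = 105.4; c'Δl = 14.66; W sinα = 95.2
Slice 7: Δl = 2.5/cos54.0° = 4.253 m; N'_7 = 106·cos54.0° = 62.3; c'Δl = 28.92; W sinα = 85.8
Σc'Δl = 123.1 kN/m; ΣN' = 1244.1 kN/m; ΣW sinα = 537.3 kN/m
Resisting = 123.1 + 1244.1·tan34.3° = 123.1 + 848.7 = 971.8 kN/m
FS = 971.8 / 537.3 = 1.809

FS = 1.81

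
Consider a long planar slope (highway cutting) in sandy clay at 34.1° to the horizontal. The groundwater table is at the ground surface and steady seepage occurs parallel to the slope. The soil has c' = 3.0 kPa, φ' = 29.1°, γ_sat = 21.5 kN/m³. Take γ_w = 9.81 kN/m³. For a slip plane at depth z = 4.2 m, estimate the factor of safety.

FS = 0.52

With seepage parallel to the slope and the water table at the surface, the effective normal stress on the slip plane uses the buoyant unit weight γ' = γ_sat − γ_w while the driving shear stress uses γ_sat:
FS = [c' + γ' z cos²β tanφ'] / [γ_sat z sinβ cosβ]
γ' = 21.5 − 9.81 = 11.69 kN/m³
Numerator = 3.0 + 11.69·4.2·cos²34.1°·tan29.1° = 3.0 + 11.69·4.2·0.6857·0.5566 = 21.738 kPa
Denominator = 21.5·4.2·sin34.1°·cos34.1° = 21.5·4.2·0.5606·0.8281 = 41.921 kPa
FS = 21.738 / 41.921 = 0.519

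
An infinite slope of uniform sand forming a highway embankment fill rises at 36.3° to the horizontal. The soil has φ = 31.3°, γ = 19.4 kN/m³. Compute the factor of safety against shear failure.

For a dry cohesionless infinite slope the factor of safety is FS = tanφ / tanβ.
FS = tan31.3° / tan36.3° = 0.6080 / 0.7346 = 0.828

FS = 0.83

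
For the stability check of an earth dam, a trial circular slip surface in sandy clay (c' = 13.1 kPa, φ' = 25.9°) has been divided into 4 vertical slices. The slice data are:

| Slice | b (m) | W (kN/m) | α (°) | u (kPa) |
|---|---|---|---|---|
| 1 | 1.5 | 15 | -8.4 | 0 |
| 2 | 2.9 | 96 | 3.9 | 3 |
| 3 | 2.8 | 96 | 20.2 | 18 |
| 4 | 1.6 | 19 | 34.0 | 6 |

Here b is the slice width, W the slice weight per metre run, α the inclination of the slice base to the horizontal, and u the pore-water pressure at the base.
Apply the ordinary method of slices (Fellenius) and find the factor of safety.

Ordinary method of slices: FS = Σ[c'·Δl_i + (W_i cosα_i − u_i·Δl_i)·tanφ'] / Σ W_i sinα_i, with Δl_i = b_i / cosα_i.
Slice 1: Δl = 1.5/cos(-8.4°) = 1.516 m; N'_1 = 15·cos(-8.4°) − 0·1.516 = 14.8; c'Δl = 19.86; W sinα = -2.2
Slice 2: Δl = 2.9/cos3.9° = 2.907 m; N'_2 = 96·cos3.9° − 3·2.907 = 87.1; c'Δl = 38.08; W sinα = 6.5
Slice 3: Δl = 2.8/cos20.2° = 2.984 m; N'_3 = 96·cos20.2° − 18·2.984 = 36.4; c'Δl = 39.08; W sinα = 33.1
Slice 4: Δl = 1.6/cos34.0° = 1.930 m; N'_4 = 19·cos34.0° − 6·1.930 = 4.2; c'Δl = 25.28; W sinα = 10.6
Σc'Δl = 122.3 kN/m; ΣN' = 142.5 kN/m; ΣW sinα = 48.1 kN/m
Resisting = 122.3 + 142.5·tan25.9° = 122.3 + 69.2 = 191.5 kN/m
FS = 191.5 / 48.1 = 3.980

FS = 3.98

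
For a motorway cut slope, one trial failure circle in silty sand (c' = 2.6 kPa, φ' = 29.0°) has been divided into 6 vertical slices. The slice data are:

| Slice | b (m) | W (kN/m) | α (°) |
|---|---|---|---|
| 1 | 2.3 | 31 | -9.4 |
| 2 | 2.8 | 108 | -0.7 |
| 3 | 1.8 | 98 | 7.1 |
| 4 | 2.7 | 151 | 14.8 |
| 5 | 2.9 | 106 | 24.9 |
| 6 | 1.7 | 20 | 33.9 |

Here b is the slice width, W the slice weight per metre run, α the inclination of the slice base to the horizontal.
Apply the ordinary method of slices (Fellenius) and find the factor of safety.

Ordinary method of slices: FS = Σ[c'·Δl_i + (W_i cosα_i)·tanφ'] / Σ W_i sinα_i, with Δl_i = b_i / cosα_i.
Slice 1: Δl = 2.3/cos(-9.4°) = 2.331 m; N'_1 = 31·cos(-9.4°) = 30.6; c'Δl = 6.06; W sinα = -5.1
Slice 2: Δl = 2.8/cos(-0.7°) = 2.800 m; N'_2 = 108·cos(-0.7°) = 108.0; c'Δl = 7.28; W sinα = -1.3
Slice 3: Δl = 1.8/cos7.1° = 1.814 m; N'_3 = 98·cos7.1° = 97.2; c'Δl = 4.72; W sinα = 12.1
Slice 4: Δl = 2.7/cos14.8° = 2.793 m; N'_4 = 151·cos14.8° = 146.0; c'Δl = 7.26; W sinα = 38.6
Slice 5: Δl = 2.9/cos24.9° = 3.197 m; N'_5 = 106·cos24.9° = 96.1; c'Δl = 8.31; W sinα = 44.6
Slice 6: Δl = 1.7/cos33.9° = 2.048 m; N'_6 = 20·cos33.9° = 16.6; c'Δl = 5.33; W sinα = 11.2
Σc'Δl = 39.0 kN/m; ΣN' = 494.6 kN/m; ΣW sinα = 100.1 kN/m
Resisting = 39.0 + 494.6·tan29.0° = 39.0 + 274.1 = 313.1 kN/m
FS = 313.1 / 100.1 = 3.128

FS = 3.13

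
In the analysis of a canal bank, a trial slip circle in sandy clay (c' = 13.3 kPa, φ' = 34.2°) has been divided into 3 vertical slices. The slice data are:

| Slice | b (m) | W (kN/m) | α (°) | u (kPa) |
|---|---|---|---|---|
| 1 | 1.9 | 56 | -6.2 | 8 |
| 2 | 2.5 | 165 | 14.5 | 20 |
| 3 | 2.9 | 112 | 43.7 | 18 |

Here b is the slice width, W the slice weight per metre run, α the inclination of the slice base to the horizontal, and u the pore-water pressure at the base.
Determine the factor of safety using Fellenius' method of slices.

Ordinary method of slices: FS = Σ[c'·Δl_i + (W_i cosα_i − u_i·Δl_i)·tanφ'] / Σ W_i sinα_i, with Δl_i = b_i / cosα_i.
Slice 1: Δl = 1.9/cos(-6.2°) = 1.911 m; N'_1 = 56·cos(-6.2°) − 8·1.911 = 40.4; c'Δl = 25.42; W sinα = -6.0
Slice 2: Δl = 2.5/cos14.5° = 2.582 m; N'_2 = 165·cos14.5° − 20·2.582 = 108.1; c'Δl = 34.34; W sinα = 41.3
Slice 3: Δl = 2.9/cos43.7° = 4.011 m; N'_3 = 112·cos43.7° − 18·4.011 = 8.8; c'Δl = 53.35; W sinα = 77.4
Σc'Δl = 113.1 kN/m; ΣN' = 157.3 kN/m; ΣW sinα = 112.6 kN/m
Resisting = 113.1 + 157.3·tan34.2° = 113.1 + 106.9 = 220.0 kN/m
FS = 220.0 / 112.6 = 1.953

FS = 1.95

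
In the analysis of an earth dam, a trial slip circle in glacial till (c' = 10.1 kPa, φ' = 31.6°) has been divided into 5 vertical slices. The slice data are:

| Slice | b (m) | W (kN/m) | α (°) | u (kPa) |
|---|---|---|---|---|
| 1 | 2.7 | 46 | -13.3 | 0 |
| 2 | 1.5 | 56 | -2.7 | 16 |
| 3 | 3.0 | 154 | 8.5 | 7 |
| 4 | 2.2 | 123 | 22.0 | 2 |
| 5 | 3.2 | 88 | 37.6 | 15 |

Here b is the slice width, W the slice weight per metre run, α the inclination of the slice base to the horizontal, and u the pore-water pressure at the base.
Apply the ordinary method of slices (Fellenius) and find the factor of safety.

Ordinary method of slices: FS = Σ[c'·Δl_i + (W_i cosα_i − u_i·Δl_i)·tanφ'] / Σ W_i sinα_i, with Δl_i = b_i / cosα_i.
Slice 1: Δl = 2.7/cos(-13.3°) = 2.774 m; N'_1 = 46·cos(-13.3°) − 0·2.774 = 44.8; c'Δl = 28.02; W sinα = -10.6
Slice 2: Δl = 1.5/cos(-2.7°) = 1.502 m; N'_2 = 56·cos(-2.7°) − 16·1.502 = 31.9; c'Δl = 15.17; W sinα = -2.6
Slice 3: Δl = 3.0/cos8.5° = 3.033 m; N'_3 = 154·cos8.5° − 7·3.033 = 131.1; c'Δl = 30.64; W sinα = 22.8
Slice 4: Δl = 2.2/cos22.0° = 2.373 m; N'_4 = 123·cos22.0° − 2·2.373 = 109.3; c'Δl = 23.97; W sinα = 46.1
Slice 5: Δl = 3.2/cos37.6° = 4.039 m; N'_5 = 88·cos37.6° − 15·4.039 = 9.1; c'Δl = 40.79; W sinα = 53.7
Σc'Δl = 138.6 kN/m; ΣN' = 326.2 kN/m; ΣW sinα = 109.3 kN/m
Resisting = 138.6 + 326.2·tan31.6° = 138.6 + 200.7 = 339.3 kN/m
FS = 339.3 / 109.3 = 3.104

FS = 3.10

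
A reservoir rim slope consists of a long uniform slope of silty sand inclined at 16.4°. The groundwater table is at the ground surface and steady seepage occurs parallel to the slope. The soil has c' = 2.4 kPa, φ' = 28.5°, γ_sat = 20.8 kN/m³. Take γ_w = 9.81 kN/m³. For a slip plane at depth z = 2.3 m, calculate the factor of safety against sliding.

With seepage parallel to the slope and the water table at the surface, the effective normal stress on the slip plane uses the buoyant unit weight γ' = γ_sat − γ_w while the driving shear stress uses γ_sat:
FS = [c' + γ' z cos²β tanφ'] / [γ_sat z sinβ cosβ]
γ' = 20.8 − 9.81 = 10.99 kN/m³
Numerator = 2.4 + 10.99·2.3·cos²16.4°·tan28.5° = 2.4 + 10.99·2.3·0.9203·0.5430 = 15.030 kPa
Denominator = 20.8·2.3·sin16.4°·cos16.4° = 20.8·2.3·0.2823·0.9593 = 12.958 kPa
FS = 15.030 / 12.958 = 1.160

FS = 1.16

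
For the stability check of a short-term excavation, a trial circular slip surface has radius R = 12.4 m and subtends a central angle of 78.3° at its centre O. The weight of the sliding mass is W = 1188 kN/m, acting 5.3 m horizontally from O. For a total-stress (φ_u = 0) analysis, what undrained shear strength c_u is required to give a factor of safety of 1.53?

c_u = 45.8 kPa

FS = c_u·L_a·R / (W·d), so c_u = FS·W·d / (L_a·R).
Arc length L_a = R·θ = 12.4·(78.3°·π/180) = 12.4·1.3666 = 16.95 m
c_u = 1.53·1188·5.3 / (16.95·12.4) = 9633.5 / 210.13 = 45.85 kPa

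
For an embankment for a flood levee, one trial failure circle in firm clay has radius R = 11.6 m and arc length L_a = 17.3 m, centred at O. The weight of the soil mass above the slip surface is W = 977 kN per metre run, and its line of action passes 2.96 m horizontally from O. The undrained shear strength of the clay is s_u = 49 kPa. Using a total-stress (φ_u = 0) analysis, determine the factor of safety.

Taking moments about the centre O, the resisting moment is provided by the undrained shear strength acting along the arc:
M_R = s_u·L_a·R = 49·17.30·11.6 = 9833.3 kN·m/m
M_D = W·d = 977·2.96 = 2891.9 kN·m/m
FS = M_R / M_D = 9833.3 / 2891.9 = 3.400

FS = 3.40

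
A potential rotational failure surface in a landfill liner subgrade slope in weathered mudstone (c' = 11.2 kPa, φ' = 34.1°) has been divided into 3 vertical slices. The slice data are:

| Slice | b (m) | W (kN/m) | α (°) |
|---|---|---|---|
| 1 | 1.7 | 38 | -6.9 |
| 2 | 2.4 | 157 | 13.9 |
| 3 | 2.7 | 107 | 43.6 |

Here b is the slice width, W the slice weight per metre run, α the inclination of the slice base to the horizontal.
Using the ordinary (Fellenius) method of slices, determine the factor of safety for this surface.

FS = 2.52

Ordinary method of slices: FS = Σ[c'·Δl_i + (W_i cosα_i)·tanφ'] / Σ W_i sinα_i, with Δl_i = b_i / cosα_i.
Slice 1: Δl = 1.7/cos(-6.9°) = 1.712 m; N'_1 = 38·cos(-6.9°) = 37.7; c'Δl = 19.18; W sinα = -4.6
Slice 2: Δl = 2.4/cos13.9° = 2.472 m; N'_2 = 157·cos13.9° = 152.4; c'Δl = 27.69; W sinα = 37.7
Slice 3: Δl = 2.7/cos43.6° = 3.728 m; N'_3 = 107·cos43.6° = 77.5; c'Δl = 41.76; W sinα = 73.8
Σc'Δl = 88.6 kN/m; ΣN' = 267.6 kN/m; ΣW sinα = 106.9 kN/m
Resisting = 88.6 + 267.6·tan34.1° = 88.6 + 181.2 = 269.8 kN/m
FS = 269.8 / 106.9 = 2.523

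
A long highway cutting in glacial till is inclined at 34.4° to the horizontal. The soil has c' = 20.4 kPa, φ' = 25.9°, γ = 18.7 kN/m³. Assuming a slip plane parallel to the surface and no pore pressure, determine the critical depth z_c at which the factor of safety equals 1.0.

z_c = 8.05 m

Setting FS = 1.00 in FS = [c' + γz cos²β tanφ'] / [γz sinβ cosβ] and solving for z:
z = c' / [γ cosβ (FS·sinβ − cosβ·tanφ')]
  = 20.4 / [18.7·cos34.4°·(1.00·sin34.4° − cos34.4°·tan25.9°)]
  = 20.4 / [18.7·0.8251·(1.00·0.5650 − 0.8251·0.4856)]
  = 20.4 / 2.5353 = 8.046 m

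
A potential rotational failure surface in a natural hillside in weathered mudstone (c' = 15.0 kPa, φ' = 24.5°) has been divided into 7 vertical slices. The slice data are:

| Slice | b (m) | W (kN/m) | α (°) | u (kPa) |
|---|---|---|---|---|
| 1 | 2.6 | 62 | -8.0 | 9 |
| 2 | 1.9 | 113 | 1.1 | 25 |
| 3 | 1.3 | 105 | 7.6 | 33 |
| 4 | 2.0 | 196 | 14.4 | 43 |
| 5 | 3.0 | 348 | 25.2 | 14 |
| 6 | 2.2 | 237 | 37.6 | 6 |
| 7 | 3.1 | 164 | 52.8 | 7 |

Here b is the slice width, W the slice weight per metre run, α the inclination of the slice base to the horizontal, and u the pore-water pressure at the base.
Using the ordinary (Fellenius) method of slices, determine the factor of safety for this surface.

FS = 1.33

Ordinary method of slices: FS = Σ[c'·Δl_i + (W_i cosα_i − u_i·Δl_i)·tanφ'] / Σ W_i sinα_i, with Δl_i = b_i / cosα_i.
Slice 1: Δl = 2.6/cos(-8.0°) = 2.626 m; N'_1 = 62·cos(-8.0°) − 9·2.626 = 37.8; c'Δl = 39.38; W sinα = -8.6
Slice 2: Δl = 1.9/cos1.1° = 1.900 m; N'_2 = 113·cos1.1° − 25·1.900 = 65.5; c'Δl = 28.51; W sinα = 2.2
Slice 3: Δl = 1.3/cos7.6° = 1.312 m; N'_3 = 105·cos7.6° − 33·1.312 = 60.8; c'Δl = 19.67; W sinα = 13.9
Slice 4: Δl = 2.0/cos14.4° = 2.065 m; N'_4 = 196·cos14.4° − 43·2.065 = 101.1; c'Δl = 30.97; W sinα = 48.7
Slice 5: Δl = 3.0/cos25.2° = 3.316 m; N'_5 = 348·cos25.2° − 14·3.316 = 268.5; c'Δl = 49.73; W sinα = 148.2
Slice 6: Δl = 2.2/cos37.6° = 2.777 m; N'_6 = 237·cos37.6° − 6·2.777 = 171.1; c'Δl = 41.65; W sinα = 144.6
Slice 7: Δl = 3.1/cos52.8° = 5.127 m; N'_7 = 164·cos52.8° − 7·5.127 = 63.3; c'Δl = 76.91; W sinα = 130.6
Σc'Δl = 286.8 kN/m; ΣN' = 767.9 kN/m; ΣW sinα = 479.6 kN/m
Resisting = 286.8 + 767.9·tan24.5° = 286.8 + 350.0 = 636.8 kN/m
FS = 636.8 / 479.6 = 1.328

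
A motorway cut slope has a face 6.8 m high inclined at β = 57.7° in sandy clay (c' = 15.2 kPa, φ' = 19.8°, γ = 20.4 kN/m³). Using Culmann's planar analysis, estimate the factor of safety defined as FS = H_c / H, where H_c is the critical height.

FS = 1.65

H_c = (4c'/γ) · sinβ cosφ' / [1 − cos(β − φ')]
    = (4·15.2/20.4) · sin57.7°·cos19.8° / [1 − cos37.9°]
    = 2.980 · 0.7953 / 0.2109 = 11.24 m
FS = H_c / H = 11.24 / 6.8 = 1.653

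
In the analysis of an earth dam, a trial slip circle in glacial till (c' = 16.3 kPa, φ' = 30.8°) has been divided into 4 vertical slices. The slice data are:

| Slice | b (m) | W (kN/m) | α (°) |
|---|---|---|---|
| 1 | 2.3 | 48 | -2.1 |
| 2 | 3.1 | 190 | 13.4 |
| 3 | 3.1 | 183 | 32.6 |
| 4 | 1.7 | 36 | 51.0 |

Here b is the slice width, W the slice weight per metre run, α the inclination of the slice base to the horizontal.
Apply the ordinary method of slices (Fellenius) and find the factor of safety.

FS = 2.59

Ordinary method of slices: FS = Σ[c'·Δl_i + (W_i cosα_i)·tanφ'] / Σ W_i sinα_i, with Δl_i = b_i / cosα_i.
Slice 1: Δl = 2.3/cos(-2.1°) = 2.302 m; N'_1 = 48·cos(-2.1°) = 48.0; c'Δl = 37.52; W sinα = -1.8
Slice 2: Δl = 3.1/cos13.4° = 3.187 m; N'_2 = 190·cos13.4° = 184.8; c'Δl = 51.94; W sinα = 44.0
Slice 3: Δl = 3.1/cos32.6° = 3.680 m; N'_3 = 183·cos32.6° = 154.2; c'Δl = 59.98; W sinα = 98.6
Slice 4: Δl = 1.7/cos51.0° = 2.701 m; N'_4 = 36·cos51.0° = 22.7; c'Δl = 44.03; W sinα = 28.0
Σc'Δl = 193.5 kN/m; ΣN' = 409.6 kN/m; ΣW sinα = 168.8 kN/m
Resisting = 193.5 + 409.6·tan30.8° = 193.5 + 244.2 = 437.7 kN/m
FS = 437.7 / 168.8 = 2.592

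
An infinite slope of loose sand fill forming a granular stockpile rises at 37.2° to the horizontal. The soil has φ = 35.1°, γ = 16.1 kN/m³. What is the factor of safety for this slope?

FS = 0.93

For a dry cohesionless infinite slope the factor of safety is FS = tanφ / tanβ.
FS = tan35.1° / tan37.2° = 0.7028 / 0.7590 = 0.926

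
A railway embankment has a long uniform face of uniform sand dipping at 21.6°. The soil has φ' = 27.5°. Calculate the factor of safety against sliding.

FS = 1.31

For a dry cohesionless infinite slope the factor of safety is FS = tanφ' / tanβ.
FS = tan27.5° / tan21.6° = 0.5206 / 0.3959 = 1.315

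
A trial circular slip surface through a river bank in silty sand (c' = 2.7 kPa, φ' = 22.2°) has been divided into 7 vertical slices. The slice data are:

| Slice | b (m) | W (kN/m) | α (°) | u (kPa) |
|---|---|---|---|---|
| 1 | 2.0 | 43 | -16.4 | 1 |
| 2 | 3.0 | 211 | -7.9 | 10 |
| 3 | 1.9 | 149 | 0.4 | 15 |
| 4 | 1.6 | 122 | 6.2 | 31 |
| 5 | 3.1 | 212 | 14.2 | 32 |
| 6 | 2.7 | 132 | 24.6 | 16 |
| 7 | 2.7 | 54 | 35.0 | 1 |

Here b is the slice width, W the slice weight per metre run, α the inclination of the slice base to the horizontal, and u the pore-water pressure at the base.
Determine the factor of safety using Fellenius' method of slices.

Ordinary method of slices: FS = Σ[c'·Δl_i + (W_i cosα_i − u_i·Δl_i)·tanφ'] / Σ W_i sinα_i, with Δl_i = b_i / cosα_i.
Slice 1: Δl = 2.0/cos(-16.4°) = 2.085 m; N'_1 = 43·cos(-16.4°) − 1·2.085 = 39.2; c'Δl = 5.63; W sinα = -12.1
Slice 2: Δl = 3.0/cos(-7.9°) = 3.029 m; N'_2 = 211·cos(-7.9°) − 10·3.029 = 178.7; c'Δl = 8.18; W sinα = -29.0
Slice 3: Δl = 1.9/cos0.4° = 1.900 m; N'_3 = 149·cos0.4° − 15·1.900 = 120.5; c'Δl = 5.13; W sinα = 1.0
Slice 4: Δl = 1.6/cos6.2° = 1.609 m; N'_4 = 122·cos6.2° − 31·1.609 = 71.4; c'Δl = 4.35; W sinα = 13.2
Slice 5: Δl = 3.1/cos14.2° = 3.198 m; N'_5 = 212·cos14.2° − 32·3.198 = 103.2; c'Δl = 8.63; W sinα = 52.0
Slice 6: Δl = 2.7/cos24.6° = 2.970 m; N'_6 = 132·cos24.6° − 16·2.970 = 72.5; c'Δl = 8.02; W sinα = 54.9
Slice 7: Δl = 2.7/cos35.0° = 3.296 m; N'_7 = 54·cos35.0° − 1·3.296 = 40.9; c'Δl = 8.90; W sinα = 31.0
Σc'Δl = 48.8 kN/m; ΣN' = 626.4 kN/m; ΣW sinα = 111.0 kN/m
Resisting = 48.8 + 626.4·tan22.2° = 48.8 + 255.6 = 304.5 kN/m
FS = 304.5 / 111.0 = 2.743

FS = 2.74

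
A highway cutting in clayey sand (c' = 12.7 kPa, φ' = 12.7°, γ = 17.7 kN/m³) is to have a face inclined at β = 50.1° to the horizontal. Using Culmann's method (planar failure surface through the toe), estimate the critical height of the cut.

H_c = 10.45 m

Culmann's analysis gives the critical failure plane at α_cr = (β + φ')/2 = (50.1 + 12.7)/2 = 31.4°, and the critical height
H_c = (4c'/γ) · sinβ cosφ' / [1 − cos(β − φ')]
    = (4·12.7/17.7) · sin50.1°·cos12.7° / [1 − cos(37.4°)]
    = 2.870 · 0.7672·0.9755 / [1 − 0.7944]
    = 2.870 · 0.7484 / 0.2056
    = 10.45 m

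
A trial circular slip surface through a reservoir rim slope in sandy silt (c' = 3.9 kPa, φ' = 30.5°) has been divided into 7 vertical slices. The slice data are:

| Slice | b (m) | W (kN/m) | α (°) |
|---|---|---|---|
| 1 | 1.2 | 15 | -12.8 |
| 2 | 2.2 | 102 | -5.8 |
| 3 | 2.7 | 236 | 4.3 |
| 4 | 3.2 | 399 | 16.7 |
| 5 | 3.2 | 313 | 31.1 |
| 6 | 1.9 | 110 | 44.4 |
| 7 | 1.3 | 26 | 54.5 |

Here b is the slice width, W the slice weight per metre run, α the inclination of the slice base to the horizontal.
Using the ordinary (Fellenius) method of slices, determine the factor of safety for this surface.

FS = 1.89

Ordinary method of slices: FS = Σ[c'·Δl_i + (W_i cosα_i)·tanφ'] / Σ W_i sinα_i, with Δl_i = b_i / cosα_i.
Slice 1: Δl = 1.2/cos(-12.8°) = 1.231 m; N'_1 = 15·cos(-12.8°) = 14.6; c'Δl = 4.80; W sinα = -3.3
Slice 2: Δl = 2.2/cos(-5.8°) = 2.211 m; N'_2 = 102·cos(-5.8°) = 101.5; c'Δl = 8.62; W sinα = -10.3
Slice 3: Δl = 2.7/cos4.3° = 2.708 m; N'_3 = 236·cos4.3° = 235.3; c'Δl = 10.56; W sinα = 17.7
Slice 4: Δl = 3.2/cos16.7° = 3.341 m; N'_4 = 399·cos16.7° = 382.2; c'Δl = 13.03; W sinα = 114.7
Slice 5: Δl = 3.2/cos31.1° = 3.737 m; N'_5 = 313·cos31.1° = 268.0; c'Δl = 14.57; W sinα = 161.7
Slice 6: Δl = 1.9/cos44.4° = 2.659 m; N'_6 = 110·cos44.4° = 78.6; c'Δl = 10.37; W sinα = 77.0
Slice 7: Δl = 1.3/cos54.5° = 2.239 m; N'_7 = 26·cos54.5° = 15.1; c'Δl = 8.73; W sinα = 21.2
Σc'Δl = 70.7 kN/m; ΣN' = 1095.3 kN/m; ΣW sinα = 378.5 kN/m
Resisting = 70.7 + 1095.3·tan30.5° = 70.7 + 645.2 = 715.9 kN/m
FS = 715.9 / 378.5 = 1.891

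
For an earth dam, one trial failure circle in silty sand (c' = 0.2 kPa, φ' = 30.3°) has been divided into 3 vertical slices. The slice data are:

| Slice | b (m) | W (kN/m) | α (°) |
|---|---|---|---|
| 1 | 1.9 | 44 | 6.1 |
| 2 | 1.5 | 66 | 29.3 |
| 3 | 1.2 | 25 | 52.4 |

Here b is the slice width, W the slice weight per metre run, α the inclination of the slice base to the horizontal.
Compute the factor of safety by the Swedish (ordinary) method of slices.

Ordinary method of slices: FS = Σ[c'·Δl_i + (W_i cosα_i)·tanφ'] / Σ W_i sinα_i, with Δl_i = b_i / cosα_i.
Slice 1: Δl = 1.9/cos6.1° = 1.911 m; N'_1 = 44·cos6.1° = 43.8; c'Δl = 0.38; W sinα = 4.7
Slice 2: Δl = 1.5/cos29.3° = 1.720 m; N'_2 = 66·cos29.3° = 57.6; c'Δl = 0.34; W sinα = 32.3
Slice 3: Δl = 1.2/cos52.4° = 1.967 m; N'_3 = 25·cos52.4° = 15.3; c'Δl = 0.39; W sinα = 19.8
Σc'Δl = 1.1 kN/m; ΣN' = 116.6 kN/m; ΣW sinα = 56.8 kN/m
Resisting = 1.1 + 116.6·tan30.3° = 1.1 + 68.1 = 69.2 kN/m
FS = 69.2 / 56.8 = 1.219

FS = 1.22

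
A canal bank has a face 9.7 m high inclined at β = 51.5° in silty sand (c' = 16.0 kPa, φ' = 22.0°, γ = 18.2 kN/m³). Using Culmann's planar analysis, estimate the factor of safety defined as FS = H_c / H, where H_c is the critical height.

H_c = (4c'/γ) · sinβ cosφ' / [1 − cos(β − φ')]
    = (4·16.0/18.2) · sin51.5°·cos22.0° / [1 − cos29.5°]
    = 3.516 · 0.7256 / 0.1296 = 19.68 m
FS = H_c / H = 19.68 / 9.7 = 2.029

FS = 2.03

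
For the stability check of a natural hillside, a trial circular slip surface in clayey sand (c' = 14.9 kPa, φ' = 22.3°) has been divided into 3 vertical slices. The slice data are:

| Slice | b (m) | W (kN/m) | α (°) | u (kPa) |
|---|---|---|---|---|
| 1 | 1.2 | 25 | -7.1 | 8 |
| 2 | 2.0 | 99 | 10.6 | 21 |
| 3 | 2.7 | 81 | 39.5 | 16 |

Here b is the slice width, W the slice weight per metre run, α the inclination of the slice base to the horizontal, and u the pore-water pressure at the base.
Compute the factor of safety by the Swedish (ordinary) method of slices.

FS = 1.98

Ordinary method of slices: FS = Σ[c'·Δl_i + (W_i cosα_i − u_i·Δl_i)·tanφ'] / Σ W_i sinα_i, with Δl_i = b_i / cosα_i.
Slice 1: Δl = 1.2/cos(-7.1°) = 1.209 m; N'_1 = 25·cos(-7.1°) − 8·1.209 = 15.1; c'Δl = 18.02; W sinα = -3.1
Slice 2: Δl = 2.0/cos10.6° = 2.035 m; N'_2 = 99·cos10.6° − 21·2.035 = 54.6; c'Δl = 30.32; W sinα = 18.2
Slice 3: Δl = 2.7/cos39.5° = 3.499 m; N'_3 = 81·cos39.5° − 16·3.499 = 6.5; c'Δl = 52.14; W sinα = 51.5
Σc'Δl = 100.5 kN/m; ΣN' = 76.2 kN/m; ΣW sinα = 66.6 kN/m
Resisting = 100.5 + 76.2·tan22.3° = 100.5 + 31.3 = 131.7 kN/m
FS = 131.7 / 66.6 = 1.977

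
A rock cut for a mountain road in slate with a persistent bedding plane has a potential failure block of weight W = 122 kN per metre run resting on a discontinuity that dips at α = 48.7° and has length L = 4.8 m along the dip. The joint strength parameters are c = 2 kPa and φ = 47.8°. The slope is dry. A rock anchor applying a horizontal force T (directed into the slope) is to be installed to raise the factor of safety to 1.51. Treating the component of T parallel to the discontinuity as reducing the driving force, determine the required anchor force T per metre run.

T = 22 kN/m

Resolving forces along and normal to the sliding plane, with the horizontal anchor force T adding T·sinα to the effective normal force and T·cosα acting up the plane against the driving force:
FS = [cL + (W cosα + T sinα) tanφ] / [W sinα − T cosα]
Without the anchor: N' = 80.5 kN/m, driving T_d = 91.7 kN/m, resisting R = 2·4.8 + 80.5·tan47.8° = 98.4 kN/m, FS = 1.07.
Setting FS = 1.51 and solving for T:
1.51·(91.7 − T cos48.7°) = 98.4 + T sin48.7°·tan47.8°
T·(sin48.7°·tan47.8° + 1.51·cos48.7°) = 1.51·91.7 − 98.4
T·(0.7513·1.1028 + 1.51·0.6600) = 138.4 − 98.4 = 40.0
T·1.8251 = 40.0
T = 21.9 kN/m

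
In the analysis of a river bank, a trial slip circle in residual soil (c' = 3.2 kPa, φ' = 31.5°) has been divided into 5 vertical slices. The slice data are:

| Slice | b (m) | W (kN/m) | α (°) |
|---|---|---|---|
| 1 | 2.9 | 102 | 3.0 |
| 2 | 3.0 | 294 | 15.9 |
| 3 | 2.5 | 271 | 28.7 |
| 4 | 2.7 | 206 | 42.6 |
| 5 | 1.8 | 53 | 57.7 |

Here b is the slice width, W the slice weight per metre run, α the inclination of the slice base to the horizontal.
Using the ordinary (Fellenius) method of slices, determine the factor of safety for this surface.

FS = 1.36

Ordinary method of slices: FS = Σ[c'·Δl_i + (W_i cosα_i)·tanφ'] / Σ W_i sinα_i, with Δl_i = b_i / cosα_i.
Slice 1: Δl = 2.9/cos3.0° = 2.904 m; N'_1 = 102·cos3.0° = 101.9; c'Δl = 9.29; W sinα = 5.3
Slice 2: Δl = 3.0/cos15.9° = 3.119 m; N'_2 = 294·cos15.9° = 282.8; c'Δl = 9.98; W sinα = 80.5
Slice 3: Δl = 2.5/cos28.7° = 2.850 m; N'_3 = 271·cos28.7° = 237.7; c'Δl = 9.12; W sinα = 130.1
Slice 4: Δl = 2.7/cos42.6° = 3.668 m; N'_4 = 206·cos42.6° = 151.6; c'Δl = 11.74; W sinα = 139.4
Slice 5: Δl = 1.8/cos57.7° = 3.369 m; N'_5 = 53·cos57.7° = 28.3; c'Δl = 10.78; W sinα = 44.8
Σc'Δl = 50.9 kN/m; ΣN' = 802.3 kN/m; ΣW sinα = 400.3 kN/m
Resisting = 50.9 + 802.3·tan31.5° = 50.9 + 491.6 = 542.5 kN/m
FS = 542.5 / 400.3 = 1.355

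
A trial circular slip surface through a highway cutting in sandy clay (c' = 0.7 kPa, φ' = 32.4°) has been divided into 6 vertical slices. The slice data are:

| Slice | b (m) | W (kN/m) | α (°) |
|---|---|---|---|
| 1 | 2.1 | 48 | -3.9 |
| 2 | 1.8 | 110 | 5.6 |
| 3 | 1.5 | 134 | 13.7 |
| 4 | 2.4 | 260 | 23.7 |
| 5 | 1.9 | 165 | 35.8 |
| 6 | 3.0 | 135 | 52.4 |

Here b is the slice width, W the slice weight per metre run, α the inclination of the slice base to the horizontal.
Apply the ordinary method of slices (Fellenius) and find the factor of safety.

Ordinary method of slices: FS = Σ[c'·Δl_i + (W_i cosα_i)·tanφ'] / Σ W_i sinα_i, with Δl_i = b_i / cosα_i.
Slice 1: Δl = 2.1/cos(-3.9°) = 2.105 m; N'_1 = 48·cos(-3.9°) = 47.9; c'Δl = 1.47; W sinα = -3.3
Slice 2: Δl = 1.8/cos5.6° = 1.809 m; N'_2 = 110·cos5.6° = 109.5; c'Δl = 1.27; W sinα = 10.7
Slice 3: Δl = 1.5/cos13.7° = 1.544 m; N'_3 = 134·cos13.7° = 130.2; c'Δl = 1.08; W sinα = 31.7
Slice 4: Δl = 2.4/cos23.7° = 2.621 m; N'_4 = 260·cos23.7° = 238.1; c'Δl = 1.83; W sinα = 104.5
Slice 5: Δl = 1.9/cos35.8° = 2.343 m; N'_5 = 165·cos35.8° = 133.8; c'Δl = 1.64; W sinα = 96.5
Slice 6: Δl = 3.0/cos52.4° = 4.917 m; N'_6 = 135·cos52.4° = 82.4; c'Δl = 3.44; W sinα = 107.0
Σc'Δl = 10.7 kN/m; ΣN' = 741.8 kN/m; ΣW sinα = 347.2 kN/m
Resisting = 10.7 + 741.8·tan32.4° = 10.7 + 470.8 = 481.5 kN/m
FS = 481.5 / 347.2 = 1.387

FS = 1.39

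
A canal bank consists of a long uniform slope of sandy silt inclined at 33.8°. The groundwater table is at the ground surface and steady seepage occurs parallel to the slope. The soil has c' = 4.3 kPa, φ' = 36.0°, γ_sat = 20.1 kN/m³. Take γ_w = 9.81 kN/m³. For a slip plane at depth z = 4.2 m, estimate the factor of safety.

With seepage parallel to the slope and the water table at the surface, the effective normal stress on the slip plane uses the buoyant unit weight γ' = γ_sat − γ_w while the driving shear stress uses γ_sat:
FS = [c' + γ' z cos²β tanφ'] / [γ_sat z sinβ cosβ]
γ' = 20.1 − 9.81 = 10.29 kN/m³
Numerator = 4.3 + 10.29·4.2·cos²33.8°·tan36.0° = 4.3 + 10.29·4.2·0.6905·0.7265 = 25.983 kPa
Denominator = 20.1·4.2·sin33.8°·cos33.8° = 20.1·4.2·0.5563·0.8310 = 39.025 kPa
FS = 25.983 / 39.025 = 0.666

FS = 0.67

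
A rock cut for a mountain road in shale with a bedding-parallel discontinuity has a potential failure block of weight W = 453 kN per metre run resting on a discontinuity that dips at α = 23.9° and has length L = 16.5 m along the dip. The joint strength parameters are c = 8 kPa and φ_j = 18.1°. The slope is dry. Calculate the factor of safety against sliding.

FS = 1.46

Resolving the block weight along and normal to the plane and applying the Mohr–Coulomb strength on the joint:
N' = W cosα = 453·cos23.9° = 414.2 kN/m
Driving force T = W sinα = 453·sin23.9° = 183.5 kN/m
Resisting force R = c·L + N'·tanφ_j = 8·16.5 + 414.2·tan18.1° = 132.0 + 135.4 = 267.4 kN/m
FS = R / T = 267.4 / 183.5 = 1.457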